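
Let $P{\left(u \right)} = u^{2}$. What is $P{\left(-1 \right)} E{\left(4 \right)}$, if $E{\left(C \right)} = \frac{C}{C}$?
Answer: $1$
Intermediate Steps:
$E{\left(C \right)} = 1$
$P{\left(-1 \right)} E{\left(4 \right)} = \left(-1\right)^{2} \cdot 1 = 1 \cdot 1 = 1$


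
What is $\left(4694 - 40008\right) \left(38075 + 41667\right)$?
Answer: $-2816008988$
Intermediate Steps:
$\left(4694 - 40008\right) \left(38075 + 41667\right) = \left(-35314\right) 79742 = -2816008988$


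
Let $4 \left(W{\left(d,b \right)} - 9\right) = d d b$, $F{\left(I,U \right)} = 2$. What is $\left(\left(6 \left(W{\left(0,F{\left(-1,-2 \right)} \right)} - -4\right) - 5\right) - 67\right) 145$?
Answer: $870$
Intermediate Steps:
$W{\left(d,b \right)} = 9 + \frac{b d^{2}}{4}$ ($W{\left(d,b \right)} = 9 + \frac{d d b}{4} = 9 + \frac{d^{2} b}{4} = 9 + \frac{b d^{2}}{4}$)
$\left(\left(6 \left(W{\left(0,F{\left(-1,-2 \right)} \right)} - -4\right) - 5\right) - 67\right) 145 = \left(\left(6 \left(\left(9 + \frac{1}{4} \cdot 2 \cdot 0^{2}\right) - -4\right) - 5\right) - 67\right) 145 = \left(\left(6 \left(\left(9 + \frac{1}{4} \cdot 2 \cdot 0\right) + 4\right) - 5\right) - 67\right) 145 = \left(\left(6 \left(\left(9 + 0\right) + 4\right) - 5\right) - 67\right) 145 = \left(\left(6 \left(9 + 4\right) - 5\right) - 67\right) 145 = \left(\left(6 \cdot 13 - 5\right) - 67\right) 145 = \left(\left(78 - 5\right) - 67\right) 145 = \left(73 - 67\right) 145 = 6 \cdot 145 = 870$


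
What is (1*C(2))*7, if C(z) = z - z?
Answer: 0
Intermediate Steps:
C(z) = 0
(1*C(2))*7 = (1*0)*7 = 0*7 = 0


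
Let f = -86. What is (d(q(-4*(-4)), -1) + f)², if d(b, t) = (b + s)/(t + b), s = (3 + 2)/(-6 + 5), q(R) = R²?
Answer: 469979041/65025 ≈ 7227.7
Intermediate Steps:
s = -5 (s = 5/(-1) = 5*(-1) = -5)
d(b, t) = (-5 + b)/(b + t) (d(b, t) = (b - 5)/(t + b) = (-5 + b)/(b + t))
(d(q(-4*(-4)), -1) + f)² = ((-5 + (-4*(-4))²)/((-4*(-4))² - 1) - 86)² = ((-5 + 16²)/(16² - 1) - 86)² = ((-5 + 256)/(256 - 1) - 86)² = (251/255 - 86)² = (-21679/255)² = 469979041/65025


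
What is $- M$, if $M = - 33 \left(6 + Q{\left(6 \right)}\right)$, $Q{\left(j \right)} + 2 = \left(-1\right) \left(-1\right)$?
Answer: $165$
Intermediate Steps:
$Q{\left(j \right)} = -1$ ($Q{\left(j \right)} = -2 - -1 = -2 + 1 = -1$)
$M = -165$ ($M = - 33 \left(6 - 1\right) = \left(-33\right) 5 = -165$)
$- M = \left(-1\right) \left(-165\right) = 165$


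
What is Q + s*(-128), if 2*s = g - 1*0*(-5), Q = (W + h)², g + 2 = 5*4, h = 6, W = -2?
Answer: -1136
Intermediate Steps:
g = 18 (g = -2 + 5*4 = -2 + 20 = 18)
Q = 16 (Q = (-2 + 6)² = 4² = 16)
s = 9 (s = (18 - 1*0*(-5))/2 = (18 + 0*(-5))/2 = (18 + 0)/2 = (½)*18 = 9)
Q + s*(-128) = 16 + 9*(-128) = 16 - 1152 = -1136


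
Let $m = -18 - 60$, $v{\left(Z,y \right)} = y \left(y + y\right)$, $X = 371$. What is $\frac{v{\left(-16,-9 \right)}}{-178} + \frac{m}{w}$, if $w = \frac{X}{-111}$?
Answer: $\frac{740511}{33019} \approx 22.427$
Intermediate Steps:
$v{\left(Z,y \right)} = 2 y^{2}$ ($v{\left(Z,y \right)} = y 2 y = 2 y^{2}$)
$w = - \frac{371}{111}$ ($w = \frac{371}{-111} = 371 \left(- \frac{1}{111}\right) = - \frac{371}{111} \approx -3.3423$)
$m = -78$
$\frac{v{\left(-16,-9 \right)}}{-178} + \frac{m}{w} = \frac{2 \left(-9\right)^{2}}{-178} - \frac{78}{- \frac{371}{111}} = 2 \cdot 81 \left(- \frac{1}{178}\right) - - \frac{8658}{371} = 162 \left(- \frac{1}{178}\right) + \frac{8658}{371} = - \frac{81}{89} + \frac{8658}{371} = \frac{740511}{33019}$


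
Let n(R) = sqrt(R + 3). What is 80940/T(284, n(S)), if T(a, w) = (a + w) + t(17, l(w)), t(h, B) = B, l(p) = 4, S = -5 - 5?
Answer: 23310720/82951 - 80940*I*sqrt(7)/82951 ≈ 281.02 - 2.5816*I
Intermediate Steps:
S = -10
n(R) = sqrt(3 + R)
T(a, w) = 4 + a + w (T(a, w) = (a + w) + 4 = 4 + a + w)
80940/T(284, n(S)) = 80940/(4 + 284 + sqrt(3 - 10)) = 80940/(4 + 284 + sqrt(-7)) = 80940/(4 + 284 + I*sqrt(7)) = 80940/(288 + I*sqrt(7))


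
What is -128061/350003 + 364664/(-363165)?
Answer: -174140767057/127108839495 ≈ -1.3700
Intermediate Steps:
-128061/350003 + 364664/(-363165) = -128061*1/350003 + 364664*(-1/363165) = -128061/350003 - 364664/363165 = -174140767057/127108839495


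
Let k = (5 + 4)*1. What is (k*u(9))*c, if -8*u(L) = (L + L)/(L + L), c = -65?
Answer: 585/8 ≈ 73.125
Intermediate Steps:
k = 9 (k = 9*1 = 9)
u(L) = -⅛ (u(L) = -(L + L)/(8*(L + L)) = -2*L/(8*(2*L)) = -2*L*1/(2*L)/8 = -⅛*1 = -⅛)
(k*u(9))*c = (9*(-⅛))*(-65) = -9/8*(-65) = 585/8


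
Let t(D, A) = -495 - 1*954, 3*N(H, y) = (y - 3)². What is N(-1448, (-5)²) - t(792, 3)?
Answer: 4831/3 ≈ 1610.3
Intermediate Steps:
N(H, y) = (-3 + y)²/3 (N(H, y) = (y - 3)²/3 = (-3 + y)²/3)
t(D, A) = -1449 (t(D, A) = -495 - 954 = -1449)
N(-1448, (-5)²) - t(792, 3) = (-3 + (-5)²)²/3 - 1*(-1449) = (-3 + 25)²/3 + 1449 = (⅓)*22² + 1449 = (⅓)*484 + 1449 = 484/3 + 1449 = 4831/3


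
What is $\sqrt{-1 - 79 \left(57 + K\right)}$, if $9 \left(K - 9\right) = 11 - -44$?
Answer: $\frac{4 i \sqrt{3205}}{3} \approx 75.484 i$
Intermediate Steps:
$K = \frac{136}{9}$ ($K = 9 + \frac{11 - -44}{9} = 9 + \frac{11 + 44}{9} = 9 + \frac{1}{9} \cdot 55 = 9 + \frac{55}{9} = \frac{136}{9} \approx 15.111$)
$\sqrt{-1 - 79 \left(57 + K\right)} = \sqrt{-1 - 79 \left(57 + \frac{136}{9}\right)} = \sqrt{-1 - \frac{51271}{9}} = \sqrt{- \frac{51280}{9}} = \frac{4 i \sqrt{3205}}{3}$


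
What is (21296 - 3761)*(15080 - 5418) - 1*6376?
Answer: 169416794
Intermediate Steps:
(21296 - 3761)*(15080 - 5418) - 1*6376 = 17535*9662 - 6376 = 169423170 - 6376 = 169416794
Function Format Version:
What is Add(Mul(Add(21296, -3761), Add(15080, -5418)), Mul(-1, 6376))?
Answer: 169416794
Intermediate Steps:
Add(Mul(Add(21296, -3761), Add(15080, -5418)), Mul(-1, 6376)) = Add(Mul(17535, 9662), -6376) = Add(169423170, -6376) = 169416794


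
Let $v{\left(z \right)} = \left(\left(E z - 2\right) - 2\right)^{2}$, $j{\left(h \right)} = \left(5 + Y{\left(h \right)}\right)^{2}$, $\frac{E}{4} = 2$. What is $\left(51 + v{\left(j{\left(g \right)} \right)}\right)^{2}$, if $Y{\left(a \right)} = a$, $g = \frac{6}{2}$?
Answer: $66623353225$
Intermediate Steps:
$g = 3$ ($g = 6 \cdot \frac{1}{2} = 3$)
$E = 8$ ($E = 4 \cdot 2 = 8$)
$j{\left(h \right)} = \left(5 + h\right)^{2}$
$v{\left(z \right)} = \left(-4 + 8 z\right)^{2}$ ($v{\left(z \right)} = \left(\left(8 z - 2\right) - 2\right)^{2} = \left(\left(-2 + 8 z\right) - 2\right)^{2} = \left(-4 + 8 z\right)^{2}$)
$\left(51 + v{\left(j{\left(g \right)} \right)}\right)^{2} = \left(51 + 16 \left(-1 + 2 \left(5 + 3\right)^{2}\right)^{2}\right)^{2} = \left(51 + 16 \left(-1 + 2 \cdot 8^{2}\right)^{2}\right)^{2} = \left(51 + 16 \left(-1 + 2 \cdot 64\right)^{2}\right)^{2} = \left(51 + 16 \left(-1 + 128\right)^{2}\right)^{2} = \left(51 + 16 \cdot 127^{2}\right)^{2} = \left(51 + 16 \cdot 16129\right)^{2} = \left(51 + 258064\right)^{2} = 258115^{2} = 66623353225$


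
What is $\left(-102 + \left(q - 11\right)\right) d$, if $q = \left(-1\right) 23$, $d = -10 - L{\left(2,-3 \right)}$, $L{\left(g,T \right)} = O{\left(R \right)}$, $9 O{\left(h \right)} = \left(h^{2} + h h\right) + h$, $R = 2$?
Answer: $\frac{13600}{9} \approx 1511.1$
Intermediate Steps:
$O{\left(h \right)} = \frac{h}{9} + \frac{2 h^{2}}{9}$ ($O{\left(h \right)} = \frac{\left(h^{2} + h h\right) + h}{9} = \frac{\left(h^{2} + h^{2}\right) + h}{9} = \frac{2 h^{2} + h}{9} = \frac{h + 2 h^{2}}{9} = \frac{h}{9} + \frac{2 h^{2}}{9}$)
$L{\left(g,T \right)} = \frac{10}{9}$ ($L{\left(g,T \right)} = \frac{1}{9} \cdot 2 \left(1 + 2 \cdot 2\right) = \frac{1}{9} \cdot 2 \left(1 + 4\right) = \frac{1}{9} \cdot 2 \cdot 5 = \frac{10}{9}$)
$d = - \frac{100}{9}$ ($d = -10 - \frac{10}{9} = - \frac{100}{9} \approx -11.111$)
$q = -23$
$\left(-102 + \left(q - 11\right)\right) d = \left(-102 - 34\right) \left(- \frac{100}{9}\right) = \left(-136\right) \left(- \frac{100}{9}\right) = \frac{13600}{9}$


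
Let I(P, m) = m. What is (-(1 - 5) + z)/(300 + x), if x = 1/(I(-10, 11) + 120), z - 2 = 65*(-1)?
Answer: -7729/39301 ≈ -0.19666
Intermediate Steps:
z = -63 (z = 2 + 65*(-1) = 2 - 65 = -63)
x = 1/131 (x = 1/(11 + 120) = 1/131 ≈ 0.0076336)
(-(1 - 5) + z)/(300 + x) = (-(1 - 5) - 63)/(300 + 1/131) = (-(-4) - 63)/(39301/131) = (-1*(-4) - 63)*(131/39301) = (4 - 63)*(131/39301) = -59*131/39301 = -7729/39301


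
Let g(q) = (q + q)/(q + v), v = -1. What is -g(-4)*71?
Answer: -568/5 ≈ -113.60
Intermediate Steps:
g(q) = 2*q/(-1 + q) (g(q) = (q + q)/(q - 1) = (2*q)/(-1 + q) = 2*q/(-1 + q))
-g(-4)*71 = -2*(-4)/(-1 - 4)*71 = -2*(-4)/(-5)*71 = -2*(-4)*(-1)/5*71 = -1*8/5*71 = -8/5*71 = -568/5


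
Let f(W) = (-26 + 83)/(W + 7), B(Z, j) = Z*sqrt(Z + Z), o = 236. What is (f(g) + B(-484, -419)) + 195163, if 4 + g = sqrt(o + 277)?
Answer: 10929109/56 + 19*sqrt(57)/56 - 10648*I*sqrt(2) ≈ 1.9517e+5 - 15059.0*I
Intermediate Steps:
g = -4 + 3*sqrt(57) (g = -4 + sqrt(236 + 277) = -4 + sqrt(513) = -4 + 3*sqrt(57) ≈ 18.650)
B(Z, j) = sqrt(2)*Z**(3/2) (B(Z, j) = Z*sqrt(2*Z) = Z*(sqrt(2)*sqrt(Z)) = sqrt(2)*Z**(3/2))
f(W) = 57/(7 + W)
(f(g) + B(-484, -419)) + 195163 = (57/(7 + (-4 + 3*sqrt(57))) + sqrt(2)*(-484)**(3/2)) + 195163 = (57/(3 + 3*sqrt(57)) + sqrt(2)*(-10648*I)) + 195163 = (57/(3 + 3*sqrt(57)) - 10648*I*sqrt(2)) + 195163 = 195163 + 57/(3 + 3*sqrt(57)) - 10648*I*sqrt(2)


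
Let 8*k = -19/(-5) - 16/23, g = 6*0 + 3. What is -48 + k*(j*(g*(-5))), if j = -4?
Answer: -1137/46 ≈ -24.717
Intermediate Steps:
g = 3 (g = 0 + 3 = 3)
k = 357/920 (k = (-19/(-5) - 16/23)/8 = (-19*(-⅕) - 16*1/23)/8 = (19/5 - 16/23)/8 = (⅛)*(357/115) = 357/920 ≈ 0.38804)
-48 + k*(j*(g*(-5))) = -48 + 357*(-12*(-5))/920 = -48 + 357*(-4*(-15))/920 = -48 + (357/920)*60 = -48 + 1071/46 = -1137/46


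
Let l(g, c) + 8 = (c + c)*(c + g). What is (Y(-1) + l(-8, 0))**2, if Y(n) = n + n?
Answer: 100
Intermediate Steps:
l(g, c) = -8 + 2*c*(c + g) (l(g, c) = -8 + (c + c)*(c + g) = -8 + (2*c)*(c + g) = -8 + 2*c*(c + g))
Y(n) = 2*n
(Y(-1) + l(-8, 0))**2 = (2*(-1) + (-8 + 2*0**2 + 2*0*(-8)))**2 = (-2 + (-8 + 2*0 + 0))**2 = (-2 + (-8 + 0 + 0))**2 = (-2 - 8)**2 = (-10)**2 = 100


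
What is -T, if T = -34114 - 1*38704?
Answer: 72818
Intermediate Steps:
T = -72818 (T = -34114 - 38704 = -72818)
-T = -1*(-72818) = 72818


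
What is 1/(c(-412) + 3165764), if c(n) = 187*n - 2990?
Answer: 1/3085730 ≈ 3.2407e-7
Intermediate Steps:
c(n) = -2990 + 187*n
1/(c(-412) + 3165764) = 1/((-2990 + 187*(-412)) + 3165764) = 1/((-2990 - 77044) + 3165764) = 1/(-80034 + 3165764) = 1/3085730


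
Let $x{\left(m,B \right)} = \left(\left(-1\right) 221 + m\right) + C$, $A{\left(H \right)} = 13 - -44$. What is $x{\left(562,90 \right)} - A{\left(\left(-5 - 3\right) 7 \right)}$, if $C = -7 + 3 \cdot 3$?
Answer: $286$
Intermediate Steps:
$A{\left(H \right)} = 57$ ($A{\left(H \right)} = 13 + 44 = 57$)
$C = 2$ ($C = -7 + 9 = 2$)
$x{\left(m,B \right)} = -219 + m$ ($x{\left(m,B \right)} = \left(\left(-1\right) 221 + m\right) + 2 = \left(-221 + m\right) + 2 = -219 + m$)
$x{\left(562,90 \right)} - A{\left(\left(-5 - 3\right) 7 \right)} = \left(-219 + 562\right) - 57 = 343 - 57 = 286$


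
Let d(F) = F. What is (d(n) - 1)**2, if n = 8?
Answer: 49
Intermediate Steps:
(d(n) - 1)**2 = (8 - 1)**2 = 7**2 = 49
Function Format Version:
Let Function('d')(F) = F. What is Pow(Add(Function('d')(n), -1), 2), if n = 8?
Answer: 49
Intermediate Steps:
Pow(Add(Function('d')(n), -1), 2) = Pow(Add(8, -1), 2) = Pow(7, 2) = 49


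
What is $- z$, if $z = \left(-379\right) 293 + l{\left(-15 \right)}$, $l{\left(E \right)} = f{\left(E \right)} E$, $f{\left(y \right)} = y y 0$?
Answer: $111047$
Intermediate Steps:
$f{\left(y \right)} = 0$ ($f{\left(y \right)} = y^{2} \cdot 0 = 0$)
$l{\left(E \right)} = 0$ ($l{\left(E \right)} = 0 E = 0$)
$z = -111047$ ($z = \left(-379\right) 293 + 0 = -111047 + 0 = -111047$)
$- z = \left(-1\right) \left(-111047\right) = 111047$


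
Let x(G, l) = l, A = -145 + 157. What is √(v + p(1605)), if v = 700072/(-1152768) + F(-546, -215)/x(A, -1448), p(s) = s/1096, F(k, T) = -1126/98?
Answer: √33823744847469887370/6253009896 ≈ 0.93008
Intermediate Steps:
A = 12
F(k, T) = -563/49 (F(k, T) = -1126*1/98 = -563/49)
p(s) = s/1096 (p(s) = s*(1/1096) = s/1096)
v = -765976565/1277987424 (v = 700072/(-1152768) - 563/49/(-1448) = 700072*(-1/1152768) - 563/49*(-1/1448) = -87509/144096 + 563/70952 = -765976565/1277987424 ≈ -0.59936)
√(v + p(1605)) = √(-765976565/1277987424 + (1/1096)*1605) = √(-765976565/1277987424 + 1605/1096) = √(151457437535/175084277088) = √33823744847469887370/6253009896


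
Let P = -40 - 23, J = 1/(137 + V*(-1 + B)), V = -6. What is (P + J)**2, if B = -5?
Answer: 118766404/29929 ≈ 3968.3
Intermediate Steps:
J = 1/173 (J = 1/(137 - 6*(-1 - 5)) = 1/(137 - 6*(-6)) = 1/(137 + 36) = 1/173 ≈ 0.0057803)
P = -63
(P + J)**2 = (-63 + 1/173)**2 = (-10898/173)**2 = 118766404/29929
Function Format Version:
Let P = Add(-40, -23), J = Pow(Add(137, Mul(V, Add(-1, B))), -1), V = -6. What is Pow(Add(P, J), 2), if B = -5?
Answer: Rational(118766404, 29929) ≈ 3968.3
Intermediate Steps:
J = Rational(1, 173) (J = Pow(Add(137, Mul(-6, Add(-1, -5))), -1) = Pow(Add(137, Mul(-6, -6)), -1) = Pow(Add(137, 36), -1) = Pow(173, -1) = Rational(1, 173) ≈ 0.0057803)
P = -63
Pow(Add(P, J), 2) = Pow(Add(-63, Rational(1, 173)), 2) = Pow(Rational(-10898, 173), 2) = Rational(118766404, 29929)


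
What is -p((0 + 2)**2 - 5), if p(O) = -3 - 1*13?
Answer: 16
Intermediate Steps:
p(O) = -16 (p(O) = -3 - 13 = -16)
-p((0 + 2)**2 - 5) = -1*(-16) = 16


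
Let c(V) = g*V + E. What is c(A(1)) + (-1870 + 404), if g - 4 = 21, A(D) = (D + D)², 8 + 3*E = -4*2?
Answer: -4114/3 ≈ -1371.3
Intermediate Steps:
E = -16/3 (E = -8/3 + (-4*2)/3 = -8/3 + (⅓)*(-8) = -8/3 - 8/3 = -16/3 ≈ -5.3333)
A(D) = 4*D² (A(D) = (2*D)² = 4*D²)
g = 25 (g = 4 + 21 = 25)
c(V) = -16/3 + 25*V (c(V) = 25*V - 16/3 = -16/3 + 25*V)
c(A(1)) + (-1870 + 404) = (-16/3 + 25*(4*1²)) + (-1870 + 404) = (-16/3 + 25*(4*1)) - 1466 = (-16/3 + 25*4) - 1466 = (-16/3 + 100) - 1466 = 284/3 - 1466 = -4114/3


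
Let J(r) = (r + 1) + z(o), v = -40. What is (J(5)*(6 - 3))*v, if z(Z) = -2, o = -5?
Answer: -480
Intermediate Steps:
J(r) = -1 + r (J(r) = (r + 1) - 2 = (1 + r) - 2 = -1 + r)
(J(5)*(6 - 3))*v = ((-1 + 5)*(6 - 3))*(-40) = (4*3)*(-40) = 12*(-40) = -480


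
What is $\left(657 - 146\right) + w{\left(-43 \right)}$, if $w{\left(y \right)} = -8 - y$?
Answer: $546$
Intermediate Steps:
$\left(657 - 146\right) + w{\left(-43 \right)} = \left(657 - 146\right) - -35 = 511 + \left(-8 + 43\right) = 511 + 35 = 546$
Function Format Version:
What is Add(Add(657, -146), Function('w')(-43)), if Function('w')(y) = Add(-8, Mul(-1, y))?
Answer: 546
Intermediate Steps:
Add(Add(657, -146), Function('w')(-43)) = Add(Add(657, -146), Add(-8, Mul(-1, -43))) = Add(511, Add(-8, 43)) = Add(511, 35) = 546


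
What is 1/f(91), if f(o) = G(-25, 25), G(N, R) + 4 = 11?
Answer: ⅐ ≈ 0.14286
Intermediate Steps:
G(N, R) = 7 (G(N, R) = -4 + 11 = 7)
f(o) = 7
1/f(91) = 1/7 = ⅐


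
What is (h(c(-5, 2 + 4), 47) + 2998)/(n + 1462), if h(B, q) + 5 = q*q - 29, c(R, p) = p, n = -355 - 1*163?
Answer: 5173/944 ≈ 5.4799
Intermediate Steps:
n = -518 (n = -355 - 163 = -518)
h(B, q) = -34 + q² (h(B, q) = -5 + (q*q - 29) = -5 + (q² - 29) = -5 + (-29 + q²) = -34 + q²)
(h(c(-5, 2 + 4), 47) + 2998)/(n + 1462) = ((-34 + 47²) + 2998)/(-518 + 1462) = ((-34 + 2209) + 2998)/944 = (2175 + 2998)*(1/944) = 5173*(1/944) = 5173/944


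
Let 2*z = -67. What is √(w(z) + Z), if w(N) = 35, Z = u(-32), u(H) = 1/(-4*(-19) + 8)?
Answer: √61761/42 ≈ 5.9171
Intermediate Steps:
u(H) = 1/84 (u(H) = 1/(76 + 8) = 1/84)
Z = 1/84 ≈ 0.011905
z = -67/2 (z = (½)*(-67) = -67/2 ≈ -33.500)
√(w(z) + Z) = √(35 + 1/84) = √(2941/84) = √61761/42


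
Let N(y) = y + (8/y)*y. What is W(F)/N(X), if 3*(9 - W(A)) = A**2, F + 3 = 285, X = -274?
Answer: 26499/266 ≈ 99.620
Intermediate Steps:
N(y) = 8 + y (N(y) = y + 8 = 8 + y)
F = 282 (F = -3 + 285 = 282)
W(A) = 9 - A**2/3
W(F)/N(X) = (9 - 1/3*282**2)/(8 - 274) = (9 - 1/3*79524)/(-266) = (9 - 26508)*(-1/266) = -26499*(-1/266) = 26499/266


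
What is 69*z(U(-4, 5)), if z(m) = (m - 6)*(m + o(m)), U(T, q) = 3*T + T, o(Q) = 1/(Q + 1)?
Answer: 121946/5 ≈ 24389.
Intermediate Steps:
o(Q) = 1/(1 + Q)
U(T, q) = 4*T
z(m) = (-6 + m)*(m + 1/(1 + m)) (z(m) = (m - 6)*(m + 1/(1 + m)) = (-6 + m)*(m + 1/(1 + m)))
69*z(U(-4, 5)) = 69*((-6 + 4*(-4) + (4*(-4))*(1 + 4*(-4))*(-6 + 4*(-4)))/(1 + 4*(-4))) = 69*((-6 - 16 - 16*(1 - 16)*(-6 - 16))/(1 - 16)) = 69*((-6 - 16 - 16*(-15)*(-22))/(-15)) = 69*(-(-6 - 16 - 5280)/15) = 69*(-1/15*(-5302)) = 69*(5302/15) = 121946/5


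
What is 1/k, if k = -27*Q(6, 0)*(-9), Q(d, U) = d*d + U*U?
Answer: 1/8748 ≈ 0.00011431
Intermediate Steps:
Q(d, U) = U² + d² (Q(d, U) = d² + U² = U² + d²)
k = 8748 (k = -27*(0² + 6²)*(-9) = -27*(0 + 36)*(-9) = -27*36*(-9) = -972*(-9) = 8748)
1/k = 1/8748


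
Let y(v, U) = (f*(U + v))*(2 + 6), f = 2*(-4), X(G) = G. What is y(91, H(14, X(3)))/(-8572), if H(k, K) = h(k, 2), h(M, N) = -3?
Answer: 1408/2143 ≈ 0.65702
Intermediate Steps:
H(k, K) = -3
f = -8
y(v, U) = -64*U - 64*v (y(v, U) = (-8*(U + v))*(2 + 6) = (-8*U - 8*v)*8 = -64*U - 64*v)
y(91, H(14, X(3)))/(-8572) = (-64*(-3) - 64*91)/(-8572) = (192 - 5824)*(-1/8572) = -5632*(-1/8572) = 1408/2143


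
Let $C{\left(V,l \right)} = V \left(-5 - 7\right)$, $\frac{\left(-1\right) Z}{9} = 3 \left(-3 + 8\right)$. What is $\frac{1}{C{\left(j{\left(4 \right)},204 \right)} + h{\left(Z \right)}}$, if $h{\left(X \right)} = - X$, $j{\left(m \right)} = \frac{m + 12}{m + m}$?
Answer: $\frac{1}{111} \approx 0.009009$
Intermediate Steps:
$j{\left(m \right)} = \frac{12 + m}{2 m}$
$Z = -135$ ($Z = - 9 \cdot 3 \left(-3 + 8\right) = - 9 \cdot 3 \cdot 5 = \left(-9\right) 15 = -135$)
$C{\left(V,l \right)} = - 12 V$ ($C{\left(V,l \right)} = V \left(-12\right) = - 12 V$)
$\frac{1}{C{\left(j{\left(4 \right)},204 \right)} + h{\left(Z \right)}} = \frac{1}{- 12 \frac{12 + 4}{2 \cdot 4} - -135} = \frac{1}{- 12 \cdot \frac{1}{2} \cdot \frac{1}{4} \cdot 16 + 135} = \frac{1}{\left(-12\right) 2 + 135} = \frac{1}{-24 + 135} = \frac{1}{111}$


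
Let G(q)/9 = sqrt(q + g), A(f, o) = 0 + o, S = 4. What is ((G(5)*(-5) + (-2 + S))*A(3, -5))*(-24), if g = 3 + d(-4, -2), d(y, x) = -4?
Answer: -10560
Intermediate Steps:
A(f, o) = o
g = -1 (g = 3 - 4 = -1)
G(q) = 9*sqrt(-1 + q) (G(q) = 9*sqrt(q - 1) = 9*sqrt(-1 + q))
((G(5)*(-5) + (-2 + S))*A(3, -5))*(-24) = (((9*sqrt(-1 + 5))*(-5) + (-2 + 4))*(-5))*(-24) = (((9*sqrt(4))*(-5) + 2)*(-5))*(-24) = (((9*2)*(-5) + 2)*(-5))*(-24) = ((18*(-5) + 2)*(-5))*(-24) = ((-90 + 2)*(-5))*(-24) = -88*(-5)*(-24) = 440*(-24) = -10560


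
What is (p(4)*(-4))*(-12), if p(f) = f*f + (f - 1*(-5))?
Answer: 1200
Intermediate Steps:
p(f) = 5 + f + f**2 (p(f) = f**2 + (f + 5) = f**2 + (5 + f) = 5 + f + f**2)
(p(4)*(-4))*(-12) = ((5 + 4 + 4**2)*(-4))*(-12) = ((5 + 4 + 16)*(-4))*(-12) = (25*(-4))*(-12) = -100*(-12) = 1200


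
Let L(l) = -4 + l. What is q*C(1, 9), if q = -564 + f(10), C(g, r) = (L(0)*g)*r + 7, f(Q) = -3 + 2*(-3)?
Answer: 16617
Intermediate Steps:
f(Q) = -9 (f(Q) = -3 - 6 = -9)
C(g, r) = 7 - 4*g*r (C(g, r) = ((-4 + 0)*g)*r + 7 = (-4*g)*r + 7 = -4*g*r + 7 = 7 - 4*g*r)
q = -573 (q = -564 - 9 = -573)
q*C(1, 9) = -573*(7 - 4*1*9) = -573*(7 - 36) = -573*(-29) = 16617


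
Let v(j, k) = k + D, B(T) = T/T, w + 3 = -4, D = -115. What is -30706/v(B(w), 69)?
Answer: 15353/23 ≈ 667.52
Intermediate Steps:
w = -7 (w = -3 - 4 = -7)
B(T) = 1
v(j, k) = -115 + k (v(j, k) = k - 115 = -115 + k)
-30706/v(B(w), 69) = -30706/(-115 + 69) = -30706/(-46) = -30706*(-1/46) = 15353/23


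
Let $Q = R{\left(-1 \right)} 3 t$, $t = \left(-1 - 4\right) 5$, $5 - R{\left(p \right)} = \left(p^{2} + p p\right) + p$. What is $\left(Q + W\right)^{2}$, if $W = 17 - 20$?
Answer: $91809$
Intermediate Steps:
$R{\left(p \right)} = 5 - p - 2 p^{2}$ ($R{\left(p \right)} = 5 - \left(\left(p^{2} + p p\right) + p\right) = 5 - \left(\left(p^{2} + p^{2}\right) + p\right) = 5 - \left(2 p^{2} + p\right) = 5 - \left(p + 2 p^{2}\right) = 5 - p - 2 p^{2}$)
$t = -25$ ($t = \left(-5\right) 5 = -25$)
$Q = -300$ ($Q = \left(5 - -1 - 2 \left(-1\right)^{2}\right) 3 \left(-25\right) = \left(5 + 1 - 2\right) 3 \left(-25\right) = 4 \cdot 3 \left(-25\right) = 12 \left(-25\right) = -300$)
$W = -3$
$\left(Q + W\right)^{2} = \left(-300 - 3\right)^{2} = \left(-303\right)^{2} = 91809$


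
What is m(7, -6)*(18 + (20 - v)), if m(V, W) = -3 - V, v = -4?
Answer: -420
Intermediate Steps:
m(7, -6)*(18 + (20 - v)) = (-3 - 1*7)*(18 + (20 - 1*(-4))) = (-3 - 7)*(18 + (20 + 4)) = -10*(18 + 24) = -10*42 = -420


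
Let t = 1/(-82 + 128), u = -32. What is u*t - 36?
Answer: -844/23 ≈ -36.696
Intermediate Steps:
t = 1/46 ≈ 0.021739
u*t - 36 = -32*1/46 - 36 = -16/23 - 36 = -844/23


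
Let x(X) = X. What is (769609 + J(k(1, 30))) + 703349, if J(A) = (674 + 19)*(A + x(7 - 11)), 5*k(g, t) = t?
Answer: 1474344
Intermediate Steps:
k(g, t) = t/5
J(A) = -2772 + 693*A (J(A) = (674 + 19)*(A + (7 - 11)) = 693*(A - 4) = 693*(-4 + A) = -2772 + 693*A)
(769609 + J(k(1, 30))) + 703349 = (769609 + (-2772 + 693*((⅕)*30))) + 703349 = (769609 + (-2772 + 693*6)) + 703349 = (769609 + (-2772 + 4158)) + 703349 = (769609 + 1386) + 703349 = 770995 + 703349 = 1474344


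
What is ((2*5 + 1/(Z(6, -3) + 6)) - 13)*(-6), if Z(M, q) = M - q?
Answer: 88/5 ≈ 17.600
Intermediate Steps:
((2*5 + 1/(Z(6, -3) + 6)) - 13)*(-6) = ((2*5 + 1/((6 - 1*(-3)) + 6)) - 13)*(-6) = ((10 + 1/((6 + 3) + 6)) - 13)*(-6) = ((10 + 1/(9 + 6)) - 13)*(-6) = ((10 + 1/15) - 13)*(-6) = (151/15 - 13)*(-6) = -44/15*(-6) = 88/5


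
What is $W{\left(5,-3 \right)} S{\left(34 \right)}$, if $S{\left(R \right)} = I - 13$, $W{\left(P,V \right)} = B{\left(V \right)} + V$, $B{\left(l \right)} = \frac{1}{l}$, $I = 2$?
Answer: $\frac{110}{3} \approx 36.667$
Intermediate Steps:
$W{\left(P,V \right)} = V + \frac{1}{V}$ ($W{\left(P,V \right)} = \frac{1}{V} + V = V + \frac{1}{V}$)
$S{\left(R \right)} = -11$ ($S{\left(R \right)} = 2 - 13 = -11$)
$W{\left(5,-3 \right)} S{\left(34 \right)} = \left(-3 + \frac{1}{-3}\right) \left(-11\right) = \left(-3 - \frac{1}{3}\right) \left(-11\right) = \left(- \frac{10}{3}\right) \left(-11\right) = \frac{110}{3}$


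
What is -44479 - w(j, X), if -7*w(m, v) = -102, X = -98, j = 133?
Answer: -311455/7 ≈ -44494.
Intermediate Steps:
w(m, v) = 102/7 (w(m, v) = -1/7*(-102) = 102/7)
-44479 - w(j, X) = -44479 - 1*102/7 = -44479 - 102/7 = -311455/7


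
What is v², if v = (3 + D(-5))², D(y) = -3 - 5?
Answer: 625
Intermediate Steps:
D(y) = -8
v = 25 (v = (3 - 8)² = (-5)² = 25)
v² = 25² = 625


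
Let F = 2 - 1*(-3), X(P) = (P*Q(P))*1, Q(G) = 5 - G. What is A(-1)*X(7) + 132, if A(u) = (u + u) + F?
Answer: 90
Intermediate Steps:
X(P) = P*(5 - P) (X(P) = (P*(5 - P))*1 = P*(5 - P))
F = 5 (F = 2 + 3 = 5)
A(u) = 5 + 2*u (A(u) = (u + u) + 5 = 2*u + 5 = 5 + 2*u)
A(-1)*X(7) + 132 = (5 + 2*(-1))*(7*(5 - 1*7)) + 132 = (5 - 2)*(7*(5 - 7)) + 132 = 3*(7*(-2)) + 132 = 3*(-14) + 132 = -42 + 132 = 90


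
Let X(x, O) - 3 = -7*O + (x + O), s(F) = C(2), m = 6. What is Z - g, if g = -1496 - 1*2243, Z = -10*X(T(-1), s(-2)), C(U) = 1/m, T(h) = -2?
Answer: 3739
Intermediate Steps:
C(U) = ⅙ (C(U) = 1/6 = ⅙)
s(F) = ⅙
X(x, O) = 3 + x - 6*O (X(x, O) = 3 + (-7*O + (x + O)) = 3 + (-7*O + (O + x)) = 3 + (x - 6*O) = 3 + x - 6*O)
Z = 0 (Z = -10*(3 - 2 - 6*⅙) = -10*(3 - 2 - 1) = -10*0 = 0)
g = -3739 (g = -1496 - 2243 = -3739)
Z - g = 0 - 1*(-3739) = 0 + 3739 = 3739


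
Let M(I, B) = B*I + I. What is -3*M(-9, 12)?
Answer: 351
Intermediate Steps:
M(I, B) = I + B*I
-3*M(-9, 12) = -(-27)*(1 + 12) = -(-27)*13 = -3*(-117) = 351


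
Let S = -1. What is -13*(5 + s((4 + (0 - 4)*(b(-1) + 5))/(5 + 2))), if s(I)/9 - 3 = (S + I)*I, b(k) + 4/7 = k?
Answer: -1929668/2401 ≈ -803.69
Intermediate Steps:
b(k) = -4/7 + k
s(I) = 27 + 9*I*(-1 + I) (s(I) = 27 + 9*((-1 + I)*I) = 27 + 9*(I*(-1 + I)) = 27 + 9*I*(-1 + I))
-13*(5 + s((4 + (0 - 4)*(b(-1) + 5))/(5 + 2))) = -13*(5 + (27 - 9*(4 + (0 - 4)*((-4/7 - 1) + 5))/(5 + 2) + 9*((4 + (0 - 4)*((-4/7 - 1) + 5))/(5 + 2))**2)) = -13*(5 + (27 - 9*(4 - 4*(-11/7 + 5))/7 + 9*((4 - 4*(-11/7 + 5))/7)**2)) = -13*(5 + (27 - 9*(4 - 4*24/7)/7 + 9*((4 - 4*24/7)*(1/7))**2)) = -13*(5 + (27 - 9*(4 - 96/7)/7 + 9*((4 - 96/7)*(1/7))**2)) = -13*(5 + (27 - (-612)/(7*7) + 9*(-68/7*1/7)**2)) = -13*(5 + (27 - 9*(-68/49) + 9*(-68/49)**2)) = -13*(5 + (27 + 612/49 + 9*(4624/2401))) = -13*(5 + (27 + 612/49 + 41616/2401)) = -13*(5 + 136431/2401) = -13*148436/2401 = -1929668/2401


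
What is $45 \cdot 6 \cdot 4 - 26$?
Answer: $1054$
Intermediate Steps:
$45 \cdot 6 \cdot 4 - 26 = 45 \cdot 24 - 26 = 1080 - 26 = 1054$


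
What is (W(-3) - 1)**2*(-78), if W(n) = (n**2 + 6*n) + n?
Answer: -13182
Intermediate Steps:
W(n) = n**2 + 7*n
(W(-3) - 1)**2*(-78) = (-3*(7 - 3) - 1)**2*(-78) = (-3*4 - 1)**2*(-78) = (-12 - 1)**2*(-78) = (-13)**2*(-78) = 169*(-78) = -13182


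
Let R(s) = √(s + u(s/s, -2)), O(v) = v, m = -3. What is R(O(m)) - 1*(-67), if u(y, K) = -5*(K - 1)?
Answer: 67 + 2*√3 ≈ 70.464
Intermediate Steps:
u(y, K) = 5 - 5*K (u(y, K) = -5*(-1 + K) = 5 - 5*K)
R(s) = √(15 + s) (R(s) = √(s + (5 - 5*(-2))) = √(s + (5 + 10)) = √(s + 15) = √(15 + s))
R(O(m)) - 1*(-67) = √(15 - 3) - 1*(-67) = √12 + 67 = 2*√3 + 67 = 67 + 2*√3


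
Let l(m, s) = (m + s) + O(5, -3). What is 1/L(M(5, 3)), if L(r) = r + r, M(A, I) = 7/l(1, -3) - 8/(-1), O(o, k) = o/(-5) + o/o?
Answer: 1/9 ≈ 0.11111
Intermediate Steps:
O(o, k) = 1 - o/5 (O(o, k) = o*(-1/5) + 1 = -o/5 + 1 = 1 - o/5)
l(m, s) = m + s (l(m, s) = (m + s) + (1 - 1/5*5) = (m + s) + (1 - 1) = (m + s) + 0 = m + s)
M(A, I) = 9/2 (M(A, I) = 7/(1 - 3) - 8/(-1) = 7/(-2) - 8*(-1) = 7*(-1/2) + 8 = -7/2 + 8 = 9/2)
L(r) = 2*r
1/L(M(5, 3)) = 1/(2*(9/2)) = 1/9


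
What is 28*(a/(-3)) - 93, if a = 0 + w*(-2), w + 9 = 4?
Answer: -559/3 ≈ -186.33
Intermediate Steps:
w = -5 (w = -9 + 4 = -5)
a = 10 (a = 0 - 5*(-2) = 0 + 10 = 10)
28*(a/(-3)) - 93 = 28*(10/(-3)) - 93 = 28*(10*(-⅓)) - 93 = 28*(-10/3) - 93 = -280/3 - 93 = -559/3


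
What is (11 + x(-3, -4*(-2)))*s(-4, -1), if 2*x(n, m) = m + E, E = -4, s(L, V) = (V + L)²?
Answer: 325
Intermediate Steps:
s(L, V) = (L + V)²
x(n, m) = -2 + m/2 (x(n, m) = (m - 4)/2 = (-4 + m)/2 = -2 + m/2)
(11 + x(-3, -4*(-2)))*s(-4, -1) = (11 + (-2 + (-4*(-2))/2))*(-4 - 1)² = (11 + (-2 + (½)*8))*(-5)² = (11 + (-2 + 4))*25 = (11 + 2)*25 = 13*25 = 325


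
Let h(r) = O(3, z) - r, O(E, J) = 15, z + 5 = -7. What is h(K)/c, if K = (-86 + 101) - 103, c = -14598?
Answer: -103/14598 ≈ -0.0070558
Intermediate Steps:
z = -12 (z = -5 - 7 = -12)
K = -88 (K = 15 - 103 = -88)
h(r) = 15 - r
h(K)/c = (15 - 1*(-88))/(-14598) = (15 + 88)*(-1/14598) = 103*(-1/14598) = -103/14598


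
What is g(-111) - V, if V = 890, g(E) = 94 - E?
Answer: -685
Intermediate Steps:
g(-111) - V = (94 - 1*(-111)) - 1*890 = (94 + 111) - 890 = 205 - 890 = -685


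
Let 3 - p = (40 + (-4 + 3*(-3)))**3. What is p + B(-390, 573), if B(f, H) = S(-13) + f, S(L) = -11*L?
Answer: -19927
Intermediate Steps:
B(f, H) = 143 + f (B(f, H) = -11*(-13) + f = 143 + f)
p = -19680 (p = 3 - (40 + (-4 + 3*(-3)))**3 = 3 - (40 + (-4 - 9))**3 = 3 - (40 - 13)**3 = 3 - 1*27**3 = 3 - 1*19683 = 3 - 19683 = -19680)
p + B(-390, 573) = -19680 + (143 - 390) = -19680 - 247 = -19927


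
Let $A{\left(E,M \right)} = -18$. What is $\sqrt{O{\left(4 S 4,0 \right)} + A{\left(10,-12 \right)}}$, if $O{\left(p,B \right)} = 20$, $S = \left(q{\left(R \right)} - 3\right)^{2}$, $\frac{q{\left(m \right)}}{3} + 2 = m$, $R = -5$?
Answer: $\sqrt{2} \approx 1.4142$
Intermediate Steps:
$q{\left(m \right)} = -6 + 3 m$
$S = 576$ ($S = \left(\left(-6 + 3 \left(-5\right)\right) - 3\right)^{2} = \left(\left(-6 - 15\right) - 3\right)^{2} = \left(-21 - 3\right)^{2} = \left(-24\right)^{2} = 576$)
$\sqrt{O{\left(4 S 4,0 \right)} + A{\left(10,-12 \right)}} = \sqrt{20 - 18} = \sqrt{2}$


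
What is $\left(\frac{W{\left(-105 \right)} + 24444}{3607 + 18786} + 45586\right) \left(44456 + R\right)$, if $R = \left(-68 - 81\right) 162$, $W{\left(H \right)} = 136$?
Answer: $\frac{20741262097204}{22393} \approx 9.2624 \cdot 10^{8}$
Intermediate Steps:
$R = -24138$ ($R = \left(-149\right) 162 = -24138$)
$\left(\frac{W{\left(-105 \right)} + 24444}{3607 + 18786} + 45586\right) \left(44456 + R\right) = \left(\frac{136 + 24444}{3607 + 18786} + 45586\right) \left(44456 - 24138\right) = \left(\frac{24580}{22393} + 45586\right) 20318 = \frac{1020831878}{22393} \cdot 20318 = \frac{20741262097204}{22393}$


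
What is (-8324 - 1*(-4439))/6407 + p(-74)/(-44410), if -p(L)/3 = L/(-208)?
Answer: -17942705223/29591626480 ≈ -0.60634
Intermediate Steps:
p(L) = 3*L/208 (p(L) = -3*L/(-208) = -3*L*(-1)/208 = -(-3)*L/208 = 3*L/208)
(-8324 - 1*(-4439))/6407 + p(-74)/(-44410) = (-8324 - 1*(-4439))/6407 + ((3/208)*(-74))/(-44410) = (-8324 + 4439)*(1/6407) - 111/104*(-1/44410) = -3885*1/6407 + 111/4618640 = -3885/6407 + 111/4618640 = -17942705223/29591626480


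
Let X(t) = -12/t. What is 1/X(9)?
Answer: -3/4 ≈ -0.75000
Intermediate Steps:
1/X(9) = 1/(-12/9) = 1/(-12*1/9) = 1/(-4/3) = -3/4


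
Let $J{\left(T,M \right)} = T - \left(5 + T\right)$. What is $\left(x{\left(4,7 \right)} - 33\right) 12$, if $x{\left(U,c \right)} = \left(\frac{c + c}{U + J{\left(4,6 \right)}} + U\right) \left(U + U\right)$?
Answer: $-1356$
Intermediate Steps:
$J{\left(T,M \right)} = -5$
$x{\left(U,c \right)} = 2 U \left(U + \frac{2 c}{-5 + U}\right)$ ($x{\left(U,c \right)} = \left(\frac{c + c}{U - 5} + U\right) \left(U + U\right) = \left(\frac{2 c}{-5 + U} + U\right) 2 U = \left(U + \frac{2 c}{-5 + U}\right) 2 U = 2 U \left(U + \frac{2 c}{-5 + U}\right)$)
$\left(x{\left(4,7 \right)} - 33\right) 12 = \left(2 \cdot 4 \frac{1}{-5 + 4} \left(4^{2} - 20 + 2 \cdot 7\right) - 33\right) 12 = \left(2 \cdot 4 \frac{1}{-1} \left(16 - 20 + 14\right) - 33\right) 12 = \left(2 \cdot 4 \left(-1\right) 10 - 33\right) 12 = \left(-80 - 33\right) 12 = \left(-113\right) 12 = -1356$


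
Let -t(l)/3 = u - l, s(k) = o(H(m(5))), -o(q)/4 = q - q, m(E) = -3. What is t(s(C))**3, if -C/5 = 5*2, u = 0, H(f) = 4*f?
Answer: 0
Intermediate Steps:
o(q) = 0 (o(q) = -4*(q - q) = -4*0 = 0)
C = -50 (C = -25*2 = -5*10 = -50)
s(k) = 0
t(l) = 3*l (t(l) = -3*(0 - l) = -(-3)*l = 3*l)
t(s(C))**3 = (3*0)**3 = 0**3 = 0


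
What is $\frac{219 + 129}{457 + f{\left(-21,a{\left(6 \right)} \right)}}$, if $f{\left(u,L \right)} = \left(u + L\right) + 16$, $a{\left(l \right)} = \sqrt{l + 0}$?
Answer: $\frac{78648}{102149} - \frac{174 \sqrt{6}}{102149} \approx 0.76576$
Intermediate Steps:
$a{\left(l \right)} = \sqrt{l}$
$f{\left(u,L \right)} = 16 + L + u$ ($f{\left(u,L \right)} = \left(L + u\right) + 16 = 16 + L + u$)
$\frac{219 + 129}{457 + f{\left(-21,a{\left(6 \right)} \right)}} = \frac{219 + 129}{457 + \left(16 + \sqrt{6} - 21\right)} = \frac{348}{457 - \left(5 - \sqrt{6}\right)} = \frac{348}{452 + \sqrt{6}}$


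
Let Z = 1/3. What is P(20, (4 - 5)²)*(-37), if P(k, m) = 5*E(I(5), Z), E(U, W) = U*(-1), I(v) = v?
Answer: 925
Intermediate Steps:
Z = ⅓ ≈ 0.33333
E(U, W) = -U
P(k, m) = -25 (P(k, m) = 5*(-1*5) = 5*(-5) = -25)
P(20, (4 - 5)²)*(-37) = -25*(-37) = 925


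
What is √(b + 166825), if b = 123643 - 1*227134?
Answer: √63334 ≈ 251.66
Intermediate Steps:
b = -103491 (b = 123643 - 227134 = -103491)
√(b + 166825) = √(-103491 + 166825) = √63334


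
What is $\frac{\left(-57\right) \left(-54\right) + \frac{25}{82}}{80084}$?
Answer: $\frac{252421}{6566888} \approx 0.038438$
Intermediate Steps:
$\frac{\left(-57\right) \left(-54\right) + \frac{25}{82}}{80084} = \left(3078 + 25 \cdot \frac{1}{82}\right) \frac{1}{80084} = \left(3078 + \frac{25}{82}\right) \frac{1}{80084} = \frac{252421}{82} \cdot \frac{1}{80084} = \frac{252421}{6566888}$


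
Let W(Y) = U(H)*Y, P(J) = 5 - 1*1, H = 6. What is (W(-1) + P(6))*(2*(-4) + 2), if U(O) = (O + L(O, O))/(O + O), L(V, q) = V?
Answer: -18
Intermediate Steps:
P(J) = 4 (P(J) = 5 - 1 = 4)
U(O) = 1 (U(O) = (O + O)/(O + O) = (2*O)/((2*O)) = (2*O)*(1/(2*O)) = 1)
W(Y) = Y (W(Y) = 1*Y = Y)
(W(-1) + P(6))*(2*(-4) + 2) = (-1 + 4)*(2*(-4) + 2) = 3*(-8 + 2) = 3*(-6) = -18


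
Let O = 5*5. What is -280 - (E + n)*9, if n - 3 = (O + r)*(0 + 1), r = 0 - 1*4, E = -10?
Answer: -406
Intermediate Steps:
r = -4 (r = 0 - 4 = -4)
O = 25
n = 24 (n = 3 + (25 - 4)*(0 + 1) = 3 + 21*1 = 3 + 21 = 24)
-280 - (E + n)*9 = -280 - (-10 + 24)*9 = -280 - 14*9 = -280 - 1*126 = -280 - 126 = -406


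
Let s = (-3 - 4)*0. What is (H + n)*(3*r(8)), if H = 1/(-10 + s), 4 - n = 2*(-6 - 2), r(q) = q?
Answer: 2388/5 ≈ 477.60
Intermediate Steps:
s = 0 (s = -7*0 = 0)
n = 20 (n = 4 - 2*(-6 - 2) = 4 - 2*(-8) = 4 - 1*(-16) = 4 + 16 = 20)
H = -⅒ (H = 1/(-10 + 0) = 1/(-10) = -⅒ ≈ -0.10000)
(H + n)*(3*r(8)) = (-⅒ + 20)*(3*8) = (199/10)*24 = 2388/5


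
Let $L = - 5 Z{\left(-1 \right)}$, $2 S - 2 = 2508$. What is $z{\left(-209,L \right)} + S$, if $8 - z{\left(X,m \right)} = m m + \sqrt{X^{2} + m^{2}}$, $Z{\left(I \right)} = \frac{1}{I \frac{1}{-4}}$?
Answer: $863 - \sqrt{44081} \approx 653.04$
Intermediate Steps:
$Z{\left(I \right)} = - \frac{4}{I}$ ($Z{\left(I \right)} = \frac{1}{I \left(- \frac{1}{4}\right)} = \frac{1}{\left(- \frac{1}{4}\right) I} = - \frac{4}{I}$)
$S = 1255$ ($S = 1 + \frac{1}{2} \cdot 2508 = 1 + 1254 = 1255$)
$L = -20$ ($L = - 5 \left(- \frac{4}{-1}\right) = - 5 \left(\left(-4\right) \left(-1\right)\right) = \left(-5\right) 4 = -20$)
$z{\left(X,m \right)} = 8 - m^{2} - \sqrt{X^{2} + m^{2}}$ ($z{\left(X,m \right)} = 8 - \left(m m + \sqrt{X^{2} + m^{2}}\right) = 8 - \left(m^{2} + \sqrt{X^{2} + m^{2}}\right) = 8 - m^{2} - \sqrt{X^{2} + m^{2}}$)
$z{\left(-209,L \right)} + S = \left(8 - \left(-20\right)^{2} - \sqrt{\left(-209\right)^{2} + \left(-20\right)^{2}}\right) + 1255 = \left(8 - 400 - \sqrt{43681 + 400}\right) + 1255 = \left(8 - 400 - \sqrt{44081}\right) + 1255 = \left(-392 - \sqrt{44081}\right) + 1255 = 863 - \sqrt{44081}$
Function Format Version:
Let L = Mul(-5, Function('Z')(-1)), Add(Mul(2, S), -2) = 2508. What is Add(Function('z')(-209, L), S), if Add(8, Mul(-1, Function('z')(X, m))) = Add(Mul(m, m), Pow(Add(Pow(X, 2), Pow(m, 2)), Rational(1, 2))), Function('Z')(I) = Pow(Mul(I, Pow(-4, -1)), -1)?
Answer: Add(863, Mul(-1, Pow(44081, Rational(1, 2)))) ≈ 653.04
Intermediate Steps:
Function('Z')(I) = Mul(-4, Pow(I, -1)) (Function('Z')(I) = Pow(Mul(I, Rational(-1, 4)), -1) = Pow(Mul(Rational(-1, 4), I), -1) = Mul(-4, Pow(I, -1)))
S = 1255 (S = Add(1, Mul(Rational(1, 2), 2508)) = Add(1, 1254) = 1255)
L = -20 (L = Mul(-5, Mul(-4, Pow(-1, -1))) = Mul(-5, Mul(-4, -1)) = Mul(-5, 4) = -20)
Function('z')(X, m) = Add(8, Mul(-1, Pow(m, 2)), Mul(-1, Pow(Add(Pow(X, 2), Pow(m, 2)), Rational(1, 2)))) (Function('z')(X, m) = Add(8, Mul(-1, Add(Mul(m, m), Pow(Add(Pow(X, 2), Pow(m, 2)), Rational(1, 2))))) = Add(8, Mul(-1, Add(Pow(m, 2), Pow(Add(Pow(X, 2), Pow(m, 2)), Rational(1, 2))))) = Add(8, Add(Mul(-1, Pow(m, 2)), Mul(-1, Pow(Add(Pow(X, 2), Pow(m, 2)), Rational(1, 2))))) = Add(8, Mul(-1, Pow(m, 2)), Mul(-1, Pow(Add(Pow(X, 2), Pow(m, 2)), Rational(1, 2)))))
Add(Function('z')(-209, L), S) = Add(Add(8, Mul(-1, Pow(-20, 2)), Mul(-1, Pow(Add(Pow(-209, 2), Pow(-20, 2)), Rational(1, 2)))), 1255) = Add(Add(8, Mul(-1, 400), Mul(-1, Pow(Add(43681, 400), Rational(1, 2)))), 1255) = Add(Add(8, -400, Mul(-1, Pow(44081, Rational(1, 2)))), 1255) = Add(Add(-392, Mul(-1, Pow(44081, Rational(1, 2)))), 1255) = Add(863, Mul(-1, Pow(44081, Rational(1, 2))))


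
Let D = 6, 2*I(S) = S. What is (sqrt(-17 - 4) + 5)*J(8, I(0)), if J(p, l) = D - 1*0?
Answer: 30 + 6*I*sqrt(21) ≈ 30.0 + 27.495*I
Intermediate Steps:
I(S) = S/2
J(p, l) = 6 (J(p, l) = 6 - 1*0 = 6 + 0 = 6)
(sqrt(-17 - 4) + 5)*J(8, I(0)) = (sqrt(-17 - 4) + 5)*6 = (sqrt(-21) + 5)*6 = (I*sqrt(21) + 5)*6 = (5 + I*sqrt(21))*6 = 30 + 6*I*sqrt(21)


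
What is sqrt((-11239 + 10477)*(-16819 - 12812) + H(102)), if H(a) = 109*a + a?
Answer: sqrt(22590042) ≈ 4752.9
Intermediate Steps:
H(a) = 110*a
sqrt((-11239 + 10477)*(-16819 - 12812) + H(102)) = sqrt((-11239 + 10477)*(-16819 - 12812) + 110*102) = sqrt(-762*(-29631) + 11220) = sqrt(22578822 + 11220) = sqrt(22590042)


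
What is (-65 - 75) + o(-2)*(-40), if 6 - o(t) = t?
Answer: -460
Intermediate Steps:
o(t) = 6 - t
(-65 - 75) + o(-2)*(-40) = (-65 - 75) + (6 - 1*(-2))*(-40) = -140 + (6 + 2)*(-40) = -140 + 8*(-40) = -140 - 320 = -460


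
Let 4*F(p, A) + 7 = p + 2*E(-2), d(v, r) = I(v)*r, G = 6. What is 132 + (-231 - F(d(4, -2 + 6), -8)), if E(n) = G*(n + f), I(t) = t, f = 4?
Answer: -429/4 ≈ -107.25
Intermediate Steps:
E(n) = 24 + 6*n (E(n) = 6*(n + 4) = 6*(4 + n) = 24 + 6*n)
d(v, r) = r*v (d(v, r) = v*r = r*v)
F(p, A) = 17/4 + p/4 (F(p, A) = -7/4 + (p + 2*(24 + 6*(-2)))/4 = -7/4 + (p + 2*(24 - 12))/4 = -7/4 + (p + 2*12)/4 = -7/4 + (p + 24)/4 = -7/4 + (24 + p)/4 = -7/4 + (6 + p/4) = 17/4 + p/4)
132 + (-231 - F(d(4, -2 + 6), -8)) = 132 + (-231 - (17/4 + ((-2 + 6)*4)/4)) = 132 + (-231 - (17/4 + (4*4)/4)) = 132 + (-231 - (17/4 + (1/4)*16)) = 132 + (-231 - (17/4 + 4)) = 132 + (-231 - 1*33/4) = 132 + (-231 - 33/4) = 132 - 957/4 = -429/4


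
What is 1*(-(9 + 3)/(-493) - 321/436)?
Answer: -153021/214948 ≈ -0.71190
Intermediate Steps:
1*(-(9 + 3)/(-493) - 321/436) = 1*(-1*12*(-1/493) - 321*1/436) = 1*(-12*(-1/493) - 321/436) = 1*(12/493 - 321/436) = 1*(-153021/214948) = -153021/214948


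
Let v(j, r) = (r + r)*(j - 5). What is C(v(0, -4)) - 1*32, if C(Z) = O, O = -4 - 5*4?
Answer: -56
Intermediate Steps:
v(j, r) = 2*r*(-5 + j) (v(j, r) = (2*r)*(-5 + j) = 2*r*(-5 + j))
O = -24 (O = -4 - 20 = -24)
C(Z) = -24
C(v(0, -4)) - 1*32 = -24 - 1*32 = -24 - 32 = -56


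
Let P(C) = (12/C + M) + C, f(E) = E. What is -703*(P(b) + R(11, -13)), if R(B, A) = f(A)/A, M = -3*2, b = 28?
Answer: -115292/7 ≈ -16470.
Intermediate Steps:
M = -6
P(C) = -6 + C + 12/C (P(C) = (12/C - 6) + C = (-6 + 12/C) + C = -6 + C + 12/C)
R(B, A) = 1 (R(B, A) = A/A = 1)
-703*(P(b) + R(11, -13)) = -703*((-6 + 28 + 12/28) + 1) = -703*((-6 + 28 + 12*(1/28)) + 1) = -703*((-6 + 28 + 3/7) + 1) = -703*(157/7 + 1) = -703*164/7 = -115292/7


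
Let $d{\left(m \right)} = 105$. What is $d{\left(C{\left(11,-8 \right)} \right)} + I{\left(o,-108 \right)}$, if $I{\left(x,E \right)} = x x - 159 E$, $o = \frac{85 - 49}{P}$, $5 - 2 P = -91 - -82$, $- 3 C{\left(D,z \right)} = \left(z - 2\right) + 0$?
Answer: $\frac{847869}{49} \approx 17303.0$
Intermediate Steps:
$C{\left(D,z \right)} = \frac{2}{3} - \frac{z}{3}$ ($C{\left(D,z \right)} = - \frac{\left(z - 2\right) + 0}{3} = - \frac{\left(-2 + z\right) + 0}{3} = - \frac{-2 + z}{3} = \frac{2}{3} - \frac{z}{3}$)
$P = 7$ ($P = \frac{5}{2} - \frac{-91 - -82}{2} = \frac{5}{2} - \frac{-91 + 82}{2} = \frac{5}{2} - - \frac{9}{2} = \frac{5}{2} + \frac{9}{2} = 7$)
$o = \frac{36}{7}$ ($o = \frac{85 - 49}{7} = 36 \cdot \frac{1}{7} = \frac{36}{7} \approx 5.1429$)
$I{\left(x,E \right)} = x^{2} - 159 E$
$d{\left(C{\left(11,-8 \right)} \right)} + I{\left(o,-108 \right)} = 105 + \left(\left(\frac{36}{7}\right)^{2} - -17172\right) = 105 + \left(\frac{1296}{49} + 17172\right) = 105 + \frac{842724}{49} = \frac{847869}{49}$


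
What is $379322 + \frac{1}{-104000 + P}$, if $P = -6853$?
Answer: $\frac{42048981665}{110853} \approx 3.7932 \cdot 10^{5}$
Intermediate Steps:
$379322 + \frac{1}{-104000 + P} = 379322 + \frac{1}{-104000 - 6853} = 379322 + \frac{1}{-110853} = 379322 - \frac{1}{110853} = \frac{42048981665}{110853}$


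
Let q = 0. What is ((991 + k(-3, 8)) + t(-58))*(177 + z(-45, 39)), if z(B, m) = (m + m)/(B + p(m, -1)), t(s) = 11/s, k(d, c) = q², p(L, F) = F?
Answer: 115853472/667 ≈ 1.7369e+5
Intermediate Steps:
k(d, c) = 0 (k(d, c) = 0² = 0)
z(B, m) = 2*m/(-1 + B) (z(B, m) = (m + m)/(B - 1) = (2*m)/(-1 + B) = 2*m/(-1 + B))
((991 + k(-3, 8)) + t(-58))*(177 + z(-45, 39)) = ((991 + 0) + 11/(-58))*(177 + 2*39/(-1 - 45)) = (991 + 11*(-1/58))*(177 + 2*39/(-46)) = (991 - 11/58)*(177 + 2*39*(-1/46)) = 57467*(177 - 39/23)/58 = (57467/58)*(4032/23) = 115853472/667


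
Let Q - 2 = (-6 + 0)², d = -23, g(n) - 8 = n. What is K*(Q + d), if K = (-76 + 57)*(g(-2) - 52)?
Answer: 13110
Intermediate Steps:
g(n) = 8 + n
Q = 38 (Q = 2 + (-6 + 0)² = 2 + (-6)² = 2 + 36 = 38)
K = 874 (K = (-76 + 57)*((8 - 2) - 52) = -19*(6 - 52) = -19*(-46) = 874)
K*(Q + d) = 874*(38 - 23) = 874*15 = 13110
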